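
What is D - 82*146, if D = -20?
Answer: -11992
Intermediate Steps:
D - 82*146 = -20 - 82*146 = -20 - 11972 = -11992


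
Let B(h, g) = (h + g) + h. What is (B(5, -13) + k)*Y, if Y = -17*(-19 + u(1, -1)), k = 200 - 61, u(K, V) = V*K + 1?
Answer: 43928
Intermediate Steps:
u(K, V) = 1 + K*V (u(K, V) = K*V + 1 = 1 + K*V)
k = 139
B(h, g) = g + 2*h (B(h, g) = (g + h) + h = g + 2*h)
Y = 323 (Y = -17*(-19 + (1 + 1*(-1))) = -17*(-19 + (1 - 1)) = -17*(-19 + 0) = -17*(-19) = 323)
(B(5, -13) + k)*Y = ((-13 + 2*5) + 139)*323 = ((-13 + 10) + 139)*323 = (-3 + 139)*323 = 136*323 = 43928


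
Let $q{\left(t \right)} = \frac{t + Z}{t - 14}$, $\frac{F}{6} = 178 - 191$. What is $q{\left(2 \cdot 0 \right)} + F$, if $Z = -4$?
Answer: $- \frac{544}{7} \approx -77.714$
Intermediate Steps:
$F = -78$ ($F = 6 \left(178 - 191\right) = 6 \left(-13\right) = -78$)
$q{\left(t \right)} = \frac{-4 + t}{-14 + t}$ ($q{\left(t \right)} = \frac{t - 4}{t - 14} = \frac{-4 + t}{-14 + t}$)
$q{\left(2 \cdot 0 \right)} + F = \frac{-4 + 2 \cdot 0}{-14 + 2 \cdot 0} - 78 = \frac{-4 + 0}{-14 + 0} - 78 = \frac{1}{-14} \left(-4\right) - 78 = \left(- \frac{1}{14}\right) \left(-4\right) - 78 = \frac{2}{7} - 78 = - \frac{544}{7}$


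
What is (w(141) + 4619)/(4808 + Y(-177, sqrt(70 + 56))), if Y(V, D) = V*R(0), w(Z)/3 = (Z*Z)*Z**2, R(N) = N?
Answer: 592883551/2404 ≈ 2.4662e+5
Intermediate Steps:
w(Z) = 3*Z**4 (w(Z) = 3*((Z*Z)*Z**2) = 3*(Z**2*Z**2) = 3*Z**4)
Y(V, D) = 0 (Y(V, D) = V*0 = 0)
(w(141) + 4619)/(4808 + Y(-177, sqrt(70 + 56))) = (3*141**4 + 4619)/(4808 + 0) = (3*395254161 + 4619)/4808 = (1185762483 + 4619)*(1/4808) = 1185767102*(1/4808) = 592883551/2404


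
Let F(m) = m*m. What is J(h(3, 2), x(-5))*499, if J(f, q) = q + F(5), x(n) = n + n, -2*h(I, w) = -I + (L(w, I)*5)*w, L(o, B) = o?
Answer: 7485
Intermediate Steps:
F(m) = m**2
h(I, w) = I/2 - 5*w**2/2 (h(I, w) = -(-I + (w*5)*w)/2 = -(-I + (5*w)*w)/2 = -(-I + 5*w**2)/2 = I/2 - 5*w**2/2)
x(n) = 2*n
J(f, q) = 25 + q (J(f, q) = q + 5**2 = q + 25 = 25 + q)
J(h(3, 2), x(-5))*499 = (25 + 2*(-5))*499 = (25 - 10)*499 = 15*499 = 7485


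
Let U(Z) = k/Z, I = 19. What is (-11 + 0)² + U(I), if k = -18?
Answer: 2281/19 ≈ 120.05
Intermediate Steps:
U(Z) = -18/Z
(-11 + 0)² + U(I) = (-11 + 0)² - 18/19 = (-11)² - 18*1/19 = 121 - 18/19 = 2281/19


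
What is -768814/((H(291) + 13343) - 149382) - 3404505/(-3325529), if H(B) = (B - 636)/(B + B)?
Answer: 585852980928469/87766300524249 ≈ 6.6751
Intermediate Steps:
H(B) = (-636 + B)/(2*B) (H(B) = (-636 + B)/((2*B)) = (-636 + B)*(1/(2*B)) = (-636 + B)/(2*B))
-768814/((H(291) + 13343) - 149382) - 3404505/(-3325529) = -768814/(((½)*(-636 + 291)/291 + 13343) - 149382) - 3404505/(-3325529) = -768814/(((½)*(1/291)*(-345) + 13343) - 149382) - 3404505*(-1/3325529) = -768814/((-115/194 + 13343) - 149382) + 3404505/3325529 = -768814/(2588427/194 - 149382) + 3404505/3325529 = -768814/(-26391681/194) + 3404505/3325529 = -768814*(-194/26391681) + 3404505/3325529 = 149149916/26391681 + 3404505/3325529 = 585852980928469/87766300524249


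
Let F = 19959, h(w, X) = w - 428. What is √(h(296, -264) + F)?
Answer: 3*√2203 ≈ 140.81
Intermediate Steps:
h(w, X) = -428 + w
√(h(296, -264) + F) = √((-428 + 296) + 19959) = √(-132 + 19959) = √19827 = 3*√2203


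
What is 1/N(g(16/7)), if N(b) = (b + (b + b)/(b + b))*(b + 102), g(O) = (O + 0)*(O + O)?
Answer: 2401/3091110 ≈ 0.00077674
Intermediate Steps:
g(O) = 2*O**2 (g(O) = O*(2*O) = 2*O**2)
N(b) = (1 + b)*(102 + b) (N(b) = (b + (2*b)/((2*b)))*(102 + b) = (b + (2*b)*(1/(2*b)))*(102 + b) = (b + 1)*(102 + b) = (1 + b)*(102 + b))
1/N(g(16/7)) = 1/(102 + (2*(16/7)**2)**2 + 103*(2*(16/7)**2)) = 1/(102 + (2*(256/49))**2 + 103*(2*(256/49))) = 1/(102 + (512/49)**2 + 103*(512/49)) = 1/(102 + 262144/2401 + 52736/49) = 1/(3091110/2401) = 2401/3091110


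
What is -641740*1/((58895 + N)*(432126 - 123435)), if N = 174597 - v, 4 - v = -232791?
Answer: -641740/215157627 ≈ -0.0029826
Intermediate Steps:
v = 232795 (v = 4 - 1*(-232791) = 4 + 232791 = 232795)
N = -58198 (N = 174597 - 1*232795 = 174597 - 232795 = -58198)
-641740*1/((58895 + N)*(432126 - 123435)) = -641740*1/((58895 - 58198)*(432126 - 123435)) = -641740/(308691*697) = -641740/215157627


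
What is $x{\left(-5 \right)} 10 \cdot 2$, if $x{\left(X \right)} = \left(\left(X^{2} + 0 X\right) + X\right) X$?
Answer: $-2000$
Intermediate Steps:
$x{\left(X \right)} = X \left(X + X^{2}\right)$ ($x{\left(X \right)} = \left(\left(X^{2} + 0\right) + X\right) X = \left(X^{2} + X\right) X = \left(X + X^{2}\right) X = X \left(X + X^{2}\right)$)
$x{\left(-5 \right)} 10 \cdot 2 = \left(-5\right)^{2} \left(1 - 5\right) 10 \cdot 2 = 25 \left(-4\right) 10 \cdot 2 = \left(-100\right) 10 \cdot 2 = \left(-1000\right) 2 = -2000$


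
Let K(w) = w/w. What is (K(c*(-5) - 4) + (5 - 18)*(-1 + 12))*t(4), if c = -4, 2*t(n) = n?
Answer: -284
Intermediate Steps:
t(n) = n/2
K(w) = 1
(K(c*(-5) - 4) + (5 - 18)*(-1 + 12))*t(4) = (1 + (5 - 18)*(-1 + 12))*((1/2)*4) = (1 - 13*11)*2 = (1 - 143)*2 = -142*2 = -284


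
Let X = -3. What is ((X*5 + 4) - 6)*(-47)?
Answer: 799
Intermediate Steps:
((X*5 + 4) - 6)*(-47) = ((-3*5 + 4) - 6)*(-47) = ((-15 + 4) - 6)*(-47) = (-11 - 6)*(-47) = -17*(-47) = 799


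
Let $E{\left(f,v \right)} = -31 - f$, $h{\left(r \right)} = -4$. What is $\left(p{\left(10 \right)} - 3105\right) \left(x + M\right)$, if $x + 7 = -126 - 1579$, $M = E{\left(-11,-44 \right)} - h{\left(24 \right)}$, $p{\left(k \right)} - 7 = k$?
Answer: $5336064$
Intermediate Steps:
$p{\left(k \right)} = 7 + k$
$M = -16$ ($M = \left(-31 - -11\right) - -4 = \left(-31 + 11\right) + 4 = -20 + 4 = -16$)
$x = -1712$ ($x = -7 - 1705 = -1712$)
$\left(p{\left(10 \right)} - 3105\right) \left(x + M\right) = \left(\left(7 + 10\right) - 3105\right) \left(-1712 - 16\right) = \left(17 - 3105\right) \left(-1728\right) = \left(-3088\right) \left(-1728\right) = 5336064$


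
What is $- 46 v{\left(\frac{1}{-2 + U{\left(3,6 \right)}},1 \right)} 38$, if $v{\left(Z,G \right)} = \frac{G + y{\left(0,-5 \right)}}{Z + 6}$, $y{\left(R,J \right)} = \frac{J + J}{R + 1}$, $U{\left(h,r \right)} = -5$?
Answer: $\frac{110124}{41} \approx 2686.0$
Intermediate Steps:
$y{\left(R,J \right)} = \frac{2 J}{1 + R}$
$v{\left(Z,G \right)} = \frac{-10 + G}{6 + Z}$ ($v{\left(Z,G \right)} = \frac{G + 2 \left(-5\right) \frac{1}{1 + 0}}{Z + 6} = \frac{G + 2 \left(-5\right) 1^{-1}}{6 + Z} = \frac{G + 2 \left(-5\right) 1}{6 + Z} = \frac{G - 10}{6 + Z} = \frac{-10 + G}{6 + Z}$)
$- 46 v{\left(\frac{1}{-2 + U{\left(3,6 \right)}},1 \right)} 38 = - 46 \frac{-10 + 1}{6 + \frac{1}{-2 - 5}} \cdot 38 = - 46 \frac{1}{6 + \frac{1}{-7}} \left(-9\right) 38 = - 46 \frac{1}{6 - \frac{1}{7}} \left(-9\right) 38 = - 46 \frac{1}{\frac{41}{7}} \left(-9\right) 38 = - 46 \cdot \frac{7}{41} \left(-9\right) 38 = \left(-46\right) \left(- \frac{63}{41}\right) 38 = \frac{2898}{41} \cdot 38 = \frac{110124}{41}$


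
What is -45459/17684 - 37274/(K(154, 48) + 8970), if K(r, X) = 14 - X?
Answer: -33292970/4938257 ≈ -6.7418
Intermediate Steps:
-45459/17684 - 37274/(K(154, 48) + 8970) = -45459/17684 - 37274/((14 - 1*48) + 8970) = -45459*1/17684 - 37274/((14 - 48) + 8970) = -45459/17684 - 37274/(-34 + 8970) = -45459/17684 - 37274/8936 = -45459/17684 - 37274*1/8936 = -45459/17684 - 18637/4468 = -33292970/4938257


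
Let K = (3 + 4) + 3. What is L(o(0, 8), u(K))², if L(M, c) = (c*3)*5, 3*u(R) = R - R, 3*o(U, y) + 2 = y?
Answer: 0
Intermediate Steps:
o(U, y) = -⅔ + y/3
K = 10 (K = 7 + 3 = 10)
u(R) = 0 (u(R) = (R - R)/3 = (⅓)*0 = 0)
L(M, c) = 15*c (L(M, c) = (3*c)*5 = 15*c)
L(o(0, 8), u(K))² = (15*0)² = 0² = 0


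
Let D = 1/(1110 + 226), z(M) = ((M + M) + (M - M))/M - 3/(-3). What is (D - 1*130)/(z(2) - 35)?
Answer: 173679/42752 ≈ 4.0625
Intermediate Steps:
z(M) = 3 (z(M) = (2*M + 0)/M - 3*(-⅓) = (2*M)/M + 1 = 2 + 1 = 3)
D = 1/1336 ≈ 0.00074850
(D - 1*130)/(z(2) - 35) = (1/1336 - 1*130)/(3 - 35) = (1/1336 - 130)/(-32) = -1/32*(-173679/1336) = 173679/42752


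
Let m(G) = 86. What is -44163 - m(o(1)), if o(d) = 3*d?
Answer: -44249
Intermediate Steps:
-44163 - m(o(1)) = -44163 - 1*86 = -44163 - 86 = -44249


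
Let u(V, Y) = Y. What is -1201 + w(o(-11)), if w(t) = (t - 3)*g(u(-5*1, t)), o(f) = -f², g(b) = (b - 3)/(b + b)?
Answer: -153009/121 ≈ -1264.5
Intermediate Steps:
g(b) = (-3 + b)/(2*b) (g(b) = (-3 + b)/((2*b)) = (-3 + b)*(1/(2*b)) = (-3 + b)/(2*b))
w(t) = (-3 + t)²/(2*t) (w(t) = (t - 3)*((-3 + t)/(2*t)) = (-3 + t)*((-3 + t)/(2*t)) = (-3 + t)²/(2*t))
-1201 + w(o(-11)) = -1201 + (-3 - 1*(-11)²)²/(2*((-1*(-11)²))) = -1201 + (-3 - 1*121)²/(2*((-1*121))) = -1201 + (½)*(-3 - 121)²/(-121) = -1201 + (½)*(-1/121)*(-124)² = -1201 + (½)*(-1/121)*15376 = -1201 - 7688/121 = -153009/121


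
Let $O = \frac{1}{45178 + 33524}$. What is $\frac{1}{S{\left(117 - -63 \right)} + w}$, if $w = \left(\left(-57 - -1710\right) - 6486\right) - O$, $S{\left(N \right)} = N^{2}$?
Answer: $\frac{78702}{2169578033} \approx 3.6275 \cdot 10^{-5}$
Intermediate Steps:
$O = \frac{1}{78702} \approx 1.2706 \cdot 10^{-5}$
$w = - \frac{380366767}{78702}$ ($w = \left(\left(-57 - -1710\right) - 6486\right) - \frac{1}{78702} = \left(\left(-57 + 1710\right) - 6486\right) - \frac{1}{78702} = \left(1653 - 6486\right) - \frac{1}{78702} = -4833 - \frac{1}{78702} = - \frac{380366767}{78702} \approx -4833.0$)
$\frac{1}{S{\left(117 - -63 \right)} + w} = \frac{1}{\left(117 - -63\right)^{2} - \frac{380366767}{78702}} = \frac{1}{\left(117 + 63\right)^{2} - \frac{380366767}{78702}} = \frac{1}{180^{2} - \frac{380366767}{78702}} = \frac{1}{32400 - \frac{380366767}{78702}} = \frac{1}{\frac{2169578033}{78702}} = \frac{78702}{2169578033}$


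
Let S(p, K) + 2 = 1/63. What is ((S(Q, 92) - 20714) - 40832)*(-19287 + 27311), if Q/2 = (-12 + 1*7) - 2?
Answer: -31113244552/63 ≈ -4.9386e+8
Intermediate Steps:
Q = -14 (Q = 2*((-12 + 1*7) - 2) = 2*((-12 + 7) - 2) = 2*(-5 - 2) = 2*(-7) = -14)
S(p, K) = -125/63 (S(p, K) = -2 + 1/63 = -125/63)
((S(Q, 92) - 20714) - 40832)*(-19287 + 27311) = ((-125/63 - 20714) - 40832)*(-19287 + 27311) = (-1305107/63 - 40832)*8024 = -3877523/63*8024 = -31113244552/63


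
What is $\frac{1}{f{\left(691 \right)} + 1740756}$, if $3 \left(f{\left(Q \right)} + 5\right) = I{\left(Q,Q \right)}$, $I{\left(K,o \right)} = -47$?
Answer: $\frac{3}{5222206} \approx 5.7447 \cdot 10^{-7}$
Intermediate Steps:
$f{\left(Q \right)} = - \frac{62}{3}$ ($f{\left(Q \right)} = -5 + \frac{1}{3} \left(-47\right) = -5 - \frac{47}{3} = - \frac{62}{3}$)
$\frac{1}{f{\left(691 \right)} + 1740756} = \frac{1}{- \frac{62}{3} + 1740756} = \frac{1}{\frac{5222206}{3}} = \frac{3}{5222206}$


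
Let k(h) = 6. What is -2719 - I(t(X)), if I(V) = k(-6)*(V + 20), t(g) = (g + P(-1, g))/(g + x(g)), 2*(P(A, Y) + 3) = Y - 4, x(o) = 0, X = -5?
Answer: -2854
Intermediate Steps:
P(A, Y) = -5 + Y/2 (P(A, Y) = -3 + (Y - 4)/2 = -3 + (-4 + Y)/2 = -3 + (-2 + Y/2) = -5 + Y/2)
t(g) = (-5 + 3*g/2)/g (t(g) = (g + (-5 + g/2))/(g + 0) = (-5 + 3*g/2)/g)
I(V) = 120 + 6*V (I(V) = 6*(V + 20) = 6*(20 + V) = 120 + 6*V)
-2719 - I(t(X)) = -2719 - (120 + 6*(3/2 - 5/(-5))) = -2719 - (120 + 6*(3/2 - 5*(-⅕))) = -2719 - (120 + 6*(3/2 + 1)) = -2719 - (120 + 6*(5/2)) = -2719 - (120 + 15) = -2719 - 1*135 = -2719 - 135 = -2854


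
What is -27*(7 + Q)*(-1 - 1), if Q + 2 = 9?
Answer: 756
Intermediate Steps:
Q = 7 (Q = -2 + 9 = 7)
-27*(7 + Q)*(-1 - 1) = -27*(7 + 7)*(-1 - 1) = -378*(-2) = -27*(-28) = 756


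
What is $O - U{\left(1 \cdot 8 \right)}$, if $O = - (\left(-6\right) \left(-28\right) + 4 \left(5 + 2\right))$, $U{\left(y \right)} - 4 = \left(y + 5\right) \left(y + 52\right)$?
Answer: $-980$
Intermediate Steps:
$U{\left(y \right)} = 4 + \left(5 + y\right) \left(52 + y\right)$ ($U{\left(y \right)} = 4 + \left(y + 5\right) \left(y + 52\right) = 4 + \left(5 + y\right) \left(52 + y\right)$)
$O = -196$ ($O = - (168 + 4 \cdot 7) = - (168 + 28) = \left(-1\right) 196 = -196$)
$O - U{\left(1 \cdot 8 \right)} = -196 - \left(264 + \left(1 \cdot 8\right)^{2} + 57 \cdot 1 \cdot 8\right) = -196 - \left(264 + 8^{2} + 57 \cdot 8\right) = -196 - \left(264 + 64 + 456\right) = -196 - 784 = -980$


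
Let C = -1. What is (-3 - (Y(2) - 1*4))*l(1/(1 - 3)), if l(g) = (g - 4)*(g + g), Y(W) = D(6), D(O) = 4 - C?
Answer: -18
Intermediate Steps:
D(O) = 5 (D(O) = 4 - 1*(-1) = 4 + 1 = 5)
Y(W) = 5
l(g) = 2*g*(-4 + g) (l(g) = (-4 + g)*(2*g) = 2*g*(-4 + g))
(-3 - (Y(2) - 1*4))*l(1/(1 - 3)) = (-3 - (5 - 1*4))*(2*(-4 + 1/(1 - 3))/(1 - 3)) = (-3 - (5 - 4))*(2*(-4 + 1/(-2))/(-2)) = (-3 - 1*1)*(2*(-½)*(-4 - ½)) = (-3 - 1)*(2*(-½)*(-9/2)) = -4*9/2 = -18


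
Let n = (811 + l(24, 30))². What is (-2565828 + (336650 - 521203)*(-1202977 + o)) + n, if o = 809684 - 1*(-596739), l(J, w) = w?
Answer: -37548428185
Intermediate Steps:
n = 707281 (n = (811 + 30)² = 841² = 707281)
o = 1406423 (o = 809684 + 596739 = 1406423)
(-2565828 + (336650 - 521203)*(-1202977 + o)) + n = (-2565828 + (336650 - 521203)*(-1202977 + 1406423)) + 707281 = (-2565828 - 184553*203446) + 707281 = (-2565828 - 37546569638) + 707281 = -37549135466 + 707281 = -37548428185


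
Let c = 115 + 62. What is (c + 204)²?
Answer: 145161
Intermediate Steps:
c = 177
(c + 204)² = (177 + 204)² = 381² = 145161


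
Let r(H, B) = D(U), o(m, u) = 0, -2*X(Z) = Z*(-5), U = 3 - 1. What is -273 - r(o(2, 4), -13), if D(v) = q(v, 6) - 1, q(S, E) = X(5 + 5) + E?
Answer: -303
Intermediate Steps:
U = 2
X(Z) = 5*Z/2 (X(Z) = -Z*(-5)/2 = -(-5)*Z/2 = 5*Z/2)
q(S, E) = 25 + E (q(S, E) = 5*(5 + 5)/2 + E = (5/2)*10 + E = 25 + E)
D(v) = 30 (D(v) = (25 + 6) - 1 = 31 - 1 = 30)
r(H, B) = 30
-273 - r(o(2, 4), -13) = -273 - 1*30 = -273 - 30 = -303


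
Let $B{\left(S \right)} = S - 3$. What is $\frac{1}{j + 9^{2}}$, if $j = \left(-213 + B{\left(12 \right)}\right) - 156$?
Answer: $- \frac{1}{279} \approx -0.0035842$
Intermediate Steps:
$B{\left(S \right)} = -3 + S$ ($B{\left(S \right)} = S - 3 = -3 + S$)
$j = -360$ ($j = \left(-213 + \left(-3 + 12\right)\right) - 156 = \left(-213 + 9\right) - 156 = -204 - 156 = -360$)
$\frac{1}{j + 9^{2}} = \frac{1}{-360 + 9^{2}} = \frac{1}{-360 + 81} = \frac{1}{-279} = - \frac{1}{279}$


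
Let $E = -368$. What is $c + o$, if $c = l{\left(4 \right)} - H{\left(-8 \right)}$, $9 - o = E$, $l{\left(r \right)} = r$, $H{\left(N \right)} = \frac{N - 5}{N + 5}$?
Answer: $\frac{1130}{3} \approx 376.67$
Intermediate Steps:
$H{\left(N \right)} = \frac{-5 + N}{5 + N}$
$o = 377$ ($o = 9 - -368 = 9 + 368 = 377$)
$c = - \frac{1}{3}$ ($c = 4 - \frac{-5 - 8}{5 - 8} = 4 - \frac{1}{-3} \left(-13\right) = 4 - \left(- \frac{1}{3}\right) \left(-13\right) = 4 - \frac{13}{3} = - \frac{1}{3} \approx -0.33333$)
$c + o = - \frac{1}{3} + 377 = \frac{1130}{3}$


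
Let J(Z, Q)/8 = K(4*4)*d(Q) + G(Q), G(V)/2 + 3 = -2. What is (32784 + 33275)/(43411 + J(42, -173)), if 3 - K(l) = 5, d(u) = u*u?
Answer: -9437/62219 ≈ -0.15167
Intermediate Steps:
d(u) = u**2
K(l) = -2 (K(l) = 3 - 1*5 = 3 - 5 = -2)
G(V) = -10 (G(V) = -6 + 2*(-2) = -6 - 4 = -10)
J(Z, Q) = -80 - 16*Q**2 (J(Z, Q) = 8*(-2*Q**2 - 10) = 8*(-10 - 2*Q**2) = -80 - 16*Q**2)
(32784 + 33275)/(43411 + J(42, -173)) = (32784 + 33275)/(43411 + (-80 - 16*(-173)**2)) = 66059/(43411 + (-80 - 16*29929)) = 66059/(43411 + (-80 - 478864)) = 66059/(43411 - 478944) = 66059/(-435533) = 66059*(-1/435533) = -9437/62219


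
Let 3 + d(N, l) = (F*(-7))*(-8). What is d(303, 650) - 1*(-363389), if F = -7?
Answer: 362994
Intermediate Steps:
d(N, l) = -395 (d(N, l) = -3 - 7*(-7)*(-8) = -3 + 49*(-8) = -3 - 392 = -395)
d(303, 650) - 1*(-363389) = -395 - 1*(-363389) = -395 + 363389 = 362994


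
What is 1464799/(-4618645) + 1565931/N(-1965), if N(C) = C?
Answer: -482357180902/605042495 ≈ -797.23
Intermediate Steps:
1464799/(-4618645) + 1565931/N(-1965) = 1464799/(-4618645) + 1565931/(-1965) = 1464799*(-1/4618645) + 1565931*(-1/1965) = -1464799/4618645 - 521977/655 = -482357180902/605042495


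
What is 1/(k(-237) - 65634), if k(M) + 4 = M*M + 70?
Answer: -1/9399 ≈ -0.00010639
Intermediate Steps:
k(M) = 66 + M² (k(M) = -4 + (M*M + 70) = -4 + (M² + 70) = -4 + (70 + M²) = 66 + M²)
1/(k(-237) - 65634) = 1/((66 + (-237)²) - 65634) = 1/((66 + 56169) - 65634) = 1/(56235 - 65634) = 1/(-9399) = -1/9399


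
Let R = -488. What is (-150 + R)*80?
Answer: -51040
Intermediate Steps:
(-150 + R)*80 = (-150 - 488)*80 = -638*80 = -51040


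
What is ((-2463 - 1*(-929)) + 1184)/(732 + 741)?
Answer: -350/1473 ≈ -0.23761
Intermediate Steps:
((-2463 - 1*(-929)) + 1184)/(732 + 741) = ((-2463 + 929) + 1184)/1473 = (-1534 + 1184)*(1/1473) = -350*1/1473 = -350/1473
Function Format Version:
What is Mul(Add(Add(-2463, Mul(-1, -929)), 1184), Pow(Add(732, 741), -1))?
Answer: Rational(-350, 1473) ≈ -0.23761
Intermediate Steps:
Mul(Add(Add(-2463, Mul(-1, -929)), 1184), Pow(Add(732, 741), -1)) = Mul(Add(Add(-2463, 929), 1184), Pow(1473, -1)) = Mul(Add(-1534, 1184), Rational(1, 1473)) = Mul(-350, Rational(1, 1473)) = Rational(-350, 1473)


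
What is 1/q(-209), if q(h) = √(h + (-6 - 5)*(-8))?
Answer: -I/11 ≈ -0.090909*I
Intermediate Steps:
q(h) = √(88 + h) (q(h) = √(h - 11*(-8)) = √(h + 88) = √(88 + h))
1/q(-209) = 1/(√(88 - 209)) = 1/(√(-121)) = 1/(11*I) = -I/11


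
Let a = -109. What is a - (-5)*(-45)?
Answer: -334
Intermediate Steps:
a - (-5)*(-45) = -109 - (-5)*(-45) = -109 - 1*225 = -109 - 225 = -334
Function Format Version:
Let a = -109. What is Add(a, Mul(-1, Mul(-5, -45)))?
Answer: -334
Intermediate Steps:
Add(a, Mul(-1, Mul(-5, -45))) = Add(-109, Mul(-1, Mul(-5, -45))) = Add(-109, Mul(-1, 225)) = Add(-109, -225) = -334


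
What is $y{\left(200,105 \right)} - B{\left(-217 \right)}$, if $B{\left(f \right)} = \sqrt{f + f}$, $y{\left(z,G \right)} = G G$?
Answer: $11025 - i \sqrt{434} \approx 11025.0 - 20.833 i$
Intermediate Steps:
$y{\left(z,G \right)} = G^{2}$
$B{\left(f \right)} = \sqrt{2} \sqrt{f}$ ($B{\left(f \right)} = \sqrt{2 f} = \sqrt{2} \sqrt{f}$)
$y{\left(200,105 \right)} - B{\left(-217 \right)} = 105^{2} - \sqrt{2} \sqrt{-217} = 11025 - \sqrt{2} i \sqrt{217} = 11025 - i \sqrt{434}$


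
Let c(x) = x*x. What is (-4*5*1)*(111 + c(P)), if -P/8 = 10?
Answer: -130220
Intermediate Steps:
P = -80 (P = -8*10 = -80)
c(x) = x²
(-4*5*1)*(111 + c(P)) = (-4*5*1)*(111 + (-80)²) = (-20*1)*(111 + 6400) = -20*6511 = -130220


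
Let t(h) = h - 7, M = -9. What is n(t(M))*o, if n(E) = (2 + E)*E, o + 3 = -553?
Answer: -124544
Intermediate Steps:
o = -556 (o = -3 - 553 = -556)
t(h) = -7 + h
n(E) = E*(2 + E)
n(t(M))*o = ((-7 - 9)*(2 + (-7 - 9)))*(-556) = -16*(2 - 16)*(-556) = -16*(-14)*(-556) = 224*(-556) = -124544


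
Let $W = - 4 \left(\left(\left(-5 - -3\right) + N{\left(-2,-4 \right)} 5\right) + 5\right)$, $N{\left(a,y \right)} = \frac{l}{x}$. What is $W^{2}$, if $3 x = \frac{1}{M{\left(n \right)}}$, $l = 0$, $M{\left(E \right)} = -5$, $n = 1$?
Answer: $144$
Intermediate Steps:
$x = - \frac{1}{15}$ ($x = \frac{1}{3 \left(-5\right)} = \frac{1}{3} \left(- \frac{1}{5}\right) = - \frac{1}{15} \approx -0.066667$)
$N{\left(a,y \right)} = 0$ ($N{\left(a,y \right)} = \frac{0}{- \frac{1}{15}} = 0 \left(-15\right) = 0$)
$W = -12$ ($W = - 4 \left(\left(\left(-5 - -3\right) + 0 \cdot 5\right) + 5\right) = - 4 \left(\left(\left(-5 + 3\right) + 0\right) + 5\right) = - 4 \left(\left(-2 + 0\right) + 5\right) = - 4 \left(-2 + 5\right) = \left(-4\right) 3 = -12$)
$W^{2} = \left(-12\right)^{2} = 144$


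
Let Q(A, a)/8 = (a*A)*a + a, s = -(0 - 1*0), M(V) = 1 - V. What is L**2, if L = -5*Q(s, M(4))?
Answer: 14400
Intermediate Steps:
s = 0 (s = -(0 + 0) = -1*0 = 0)
Q(A, a) = 8*a + 8*A*a**2 (Q(A, a) = 8*((a*A)*a + a) = 8*((A*a)*a + a) = 8*(A*a**2 + a) = 8*(a + A*a**2) = 8*a + 8*A*a**2)
L = 120 (L = -40*(1 - 1*4)*(1 + 0*(1 - 1*4)) = -40*(1 - 4)*(1 + 0*(1 - 4)) = -40*(-3)*(1 + 0*(-3)) = -40*(-3)*(1 + 0) = -40*(-3) = -5*(-24) = 120)
L**2 = 120**2 = 14400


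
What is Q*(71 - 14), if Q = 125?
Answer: 7125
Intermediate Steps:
Q*(71 - 14) = 125*(71 - 14) = 125*57 = 7125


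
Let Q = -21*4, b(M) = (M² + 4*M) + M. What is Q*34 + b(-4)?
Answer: -2860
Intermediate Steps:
b(M) = M² + 5*M
Q = -84
Q*34 + b(-4) = -84*34 - 4*(5 - 4) = -2856 - 4*1 = -2856 - 4 = -2860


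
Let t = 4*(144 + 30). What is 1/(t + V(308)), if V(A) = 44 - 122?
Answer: 1/618 ≈ 0.0016181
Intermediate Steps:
V(A) = -78
t = 696 (t = 4*174 = 696)
1/(t + V(308)) = 1/(696 - 78) = 1/618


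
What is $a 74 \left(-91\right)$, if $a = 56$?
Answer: $-377104$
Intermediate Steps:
$a 74 \left(-91\right) = 56 \cdot 74 \left(-91\right) = 4144 \left(-91\right) = -377104$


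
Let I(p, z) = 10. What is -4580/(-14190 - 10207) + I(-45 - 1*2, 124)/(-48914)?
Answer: 111891075/596677429 ≈ 0.18752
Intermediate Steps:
-4580/(-14190 - 10207) + I(-45 - 1*2, 124)/(-48914) = -4580/(-14190 - 10207) + 10/(-48914) = -4580/(-24397) + 10*(-1/48914) = -4580*(-1/24397) - 5/24457 = 4580/24397 - 5/24457 = 111891075/596677429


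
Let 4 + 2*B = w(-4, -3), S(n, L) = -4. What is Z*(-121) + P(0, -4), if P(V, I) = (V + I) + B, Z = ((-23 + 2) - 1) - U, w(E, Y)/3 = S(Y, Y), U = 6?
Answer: 3376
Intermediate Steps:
w(E, Y) = -12 (w(E, Y) = 3*(-4) = -12)
Z = -28 (Z = ((-23 + 2) - 1) - 1*6 = (-21 - 1) - 6 = -22 - 6 = -28)
B = -8 (B = -2 + (½)*(-12) = -2 - 6 = -8)
P(V, I) = -8 + I + V (P(V, I) = (V + I) - 8 = (I + V) - 8 = -8 + I + V)
Z*(-121) + P(0, -4) = -28*(-121) + (-8 - 4 + 0) = 3388 - 12 = 3376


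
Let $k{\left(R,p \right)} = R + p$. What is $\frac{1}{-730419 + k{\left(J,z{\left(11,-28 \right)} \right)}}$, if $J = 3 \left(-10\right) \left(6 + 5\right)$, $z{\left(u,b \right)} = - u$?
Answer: $- \frac{1}{730760} \approx -1.3684 \cdot 10^{-6}$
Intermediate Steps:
$J = -330$ ($J = \left(-30\right) 11 = -330$)
$\frac{1}{-730419 + k{\left(J,z{\left(11,-28 \right)} \right)}} = \frac{1}{-730419 - 341} = \frac{1}{-730760} = - \frac{1}{730760}$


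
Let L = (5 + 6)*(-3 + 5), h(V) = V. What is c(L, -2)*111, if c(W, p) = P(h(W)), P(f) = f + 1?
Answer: 2553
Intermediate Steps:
P(f) = 1 + f
L = 22 (L = 11*2 = 22)
c(W, p) = 1 + W
c(L, -2)*111 = (1 + 22)*111 = 23*111 = 2553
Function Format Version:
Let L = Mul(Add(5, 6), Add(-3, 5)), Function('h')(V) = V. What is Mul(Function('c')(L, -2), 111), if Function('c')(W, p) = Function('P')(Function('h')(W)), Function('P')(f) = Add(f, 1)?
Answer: 2553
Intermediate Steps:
Function('P')(f) = Add(1, f)
L = 22 (L = Mul(11, 2) = 22)
Function('c')(W, p) = Add(1, W)
Mul(Function('c')(L, -2), 111) = Mul(Add(1, 22), 111) = Mul(23, 111) = 2553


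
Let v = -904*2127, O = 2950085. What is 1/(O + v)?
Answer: 1/1027277 ≈ 9.7345e-7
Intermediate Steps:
v = -1922808
1/(O + v) = 1/(2950085 - 1922808) = 1/1027277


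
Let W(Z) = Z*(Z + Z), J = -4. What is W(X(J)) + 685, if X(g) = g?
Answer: 717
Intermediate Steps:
W(Z) = 2*Z² (W(Z) = Z*(2*Z) = 2*Z²)
W(X(J)) + 685 = 2*(-4)² + 685 = 2*16 + 685 = 32 + 685 = 717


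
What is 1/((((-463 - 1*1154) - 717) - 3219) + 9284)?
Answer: 1/3731 ≈ 0.00026802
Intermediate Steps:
1/((((-463 - 1*1154) - 717) - 3219) + 9284) = 1/((((-463 - 1154) - 717) - 3219) + 9284) = 1/(((-1617 - 717) - 3219) + 9284) = 1/((-2334 - 3219) + 9284) = 1/(-5553 + 9284) = 1/3731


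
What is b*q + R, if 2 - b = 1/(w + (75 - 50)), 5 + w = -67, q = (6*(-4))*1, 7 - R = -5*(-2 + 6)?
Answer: -1011/47 ≈ -21.511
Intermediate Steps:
R = 27 (R = 7 - (-5)*(-2 + 6) = 7 - (-5)*4 = 7 - 1*(-20) = 7 + 20 = 27)
q = -24 (q = -24*1 = -24)
w = -72 (w = -5 - 67 = -72)
b = 95/47 (b = 2 - 1/(-72 + (75 - 50)) = 2 - 1/(-72 + 25) = 2 - 1/(-47) = 2 - 1*(-1/47) = 2 + 1/47 = 95/47 ≈ 2.0213)
b*q + R = (95/47)*(-24) + 27 = -2280/47 + 27 = -1011/47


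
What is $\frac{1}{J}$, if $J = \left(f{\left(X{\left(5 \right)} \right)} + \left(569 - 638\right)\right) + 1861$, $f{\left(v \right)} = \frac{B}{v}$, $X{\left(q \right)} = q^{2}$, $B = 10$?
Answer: $\frac{5}{8962} \approx 0.00055791$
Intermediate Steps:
$f{\left(v \right)} = \frac{10}{v}$
$J = \frac{8962}{5}$ ($J = \left(\frac{10}{5^{2}} + \left(569 - 638\right)\right) + 1861 = \left(\frac{10}{25} - 69\right) + 1861 = \left(10 \cdot \frac{1}{25} - 69\right) + 1861 = \left(\frac{2}{5} - 69\right) + 1861 = - \frac{343}{5} + 1861 = \frac{8962}{5} \approx 1792.4$)
$\frac{1}{J} = \frac{1}{\frac{8962}{5}} = \frac{5}{8962}$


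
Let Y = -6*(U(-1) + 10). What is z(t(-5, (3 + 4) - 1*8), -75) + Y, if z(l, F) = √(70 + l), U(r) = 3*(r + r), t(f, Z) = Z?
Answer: -24 + √69 ≈ -15.693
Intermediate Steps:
U(r) = 6*r (U(r) = 3*(2*r) = 6*r)
Y = -24 (Y = -6*(6*(-1) + 10) = -6*(-6 + 10) = -6*4 = -24)
z(t(-5, (3 + 4) - 1*8), -75) + Y = √(70 + ((3 + 4) - 1*8)) - 24 = √(70 + (7 - 8)) - 24 = √(70 - 1) - 24 = √69 - 24 = -24 + √69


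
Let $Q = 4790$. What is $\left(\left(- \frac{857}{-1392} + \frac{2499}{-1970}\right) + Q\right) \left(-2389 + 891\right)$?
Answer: $- \frac{4918510461109}{685560} \approx -7.1744 \cdot 10^{6}$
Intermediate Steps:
$\left(\left(- \frac{857}{-1392} + \frac{2499}{-1970}\right) + Q\right) \left(-2389 + 891\right) = \left(\left(- \frac{857}{-1392} + \frac{2499}{-1970}\right) + 4790\right) \left(-2389 + 891\right) = \left(\left(\left(-857\right) \left(- \frac{1}{1392}\right) + 2499 \left(- \frac{1}{1970}\right)\right) + 4790\right) \left(-1498\right) = \left(\left(\frac{857}{1392} - \frac{2499}{1970}\right) + 4790\right) \left(-1498\right) = \left(- \frac{895159}{1371120} + 4790\right) \left(-1498\right) = \frac{6566769641}{1371120} \left(-1498\right) = - \frac{4918510461109}{685560}$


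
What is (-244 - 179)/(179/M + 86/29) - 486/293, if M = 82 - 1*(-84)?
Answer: -67344812/633759 ≈ -106.26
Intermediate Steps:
M = 166 (M = 82 + 84 = 166)
(-244 - 179)/(179/M + 86/29) - 486/293 = (-244 - 179)/(179/166 + 86/29) - 486/293 = -423/(179*(1/166) + 86*(1/29)) - 486*1/293 = -423/(179/166 + 86/29) - 486/293 = -423/19467/4814 - 486/293 = -423*4814/19467 - 486/293 = -226258/2163 - 486/293 = -67344812/633759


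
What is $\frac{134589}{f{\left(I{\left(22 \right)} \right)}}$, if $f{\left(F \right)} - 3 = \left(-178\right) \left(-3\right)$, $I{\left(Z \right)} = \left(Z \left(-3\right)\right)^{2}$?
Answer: $\frac{44863}{179} \approx 250.63$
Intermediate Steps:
$I{\left(Z \right)} = 9 Z^{2}$ ($I{\left(Z \right)} = \left(- 3 Z\right)^{2} = 9 Z^{2}$)
$f{\left(F \right)} = 537$ ($f{\left(F \right)} = 3 - -534 = 3 + 534 = 537$)
$\frac{134589}{f{\left(I{\left(22 \right)} \right)}} = \frac{134589}{537} = 134589 \cdot \frac{1}{537} = \frac{44863}{179}$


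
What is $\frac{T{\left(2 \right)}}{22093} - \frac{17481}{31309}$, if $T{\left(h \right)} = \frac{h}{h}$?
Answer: $- \frac{386176424}{691709737} \approx -0.55829$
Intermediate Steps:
$T{\left(h \right)} = 1$
$\frac{T{\left(2 \right)}}{22093} - \frac{17481}{31309} = 1 \cdot \frac{1}{22093} - \frac{17481}{31309} = \frac{1}{22093} - \frac{17481}{31309} = - \frac{386176424}{691709737}$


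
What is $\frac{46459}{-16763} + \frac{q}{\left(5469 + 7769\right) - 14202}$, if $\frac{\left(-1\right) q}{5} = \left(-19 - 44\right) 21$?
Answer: $- \frac{155673721}{16159532} \approx -9.6336$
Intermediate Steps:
$q = 6615$ ($q = - 5 \left(-19 - 44\right) 21 = - 5 \left(\left(-63\right) 21\right) = \left(-5\right) \left(-1323\right) = 6615$)
$\frac{46459}{-16763} + \frac{q}{\left(5469 + 7769\right) - 14202} = \frac{46459}{-16763} + \frac{6615}{\left(5469 + 7769\right) - 14202} = 46459 \left(- \frac{1}{16763}\right) + \frac{6615}{13238 - 14202} = - \frac{46459}{16763} + \frac{6615}{-964} = - \frac{46459}{16763} + 6615 \left(- \frac{1}{964}\right) = - \frac{46459}{16763} - \frac{6615}{964} = - \frac{155673721}{16159532}$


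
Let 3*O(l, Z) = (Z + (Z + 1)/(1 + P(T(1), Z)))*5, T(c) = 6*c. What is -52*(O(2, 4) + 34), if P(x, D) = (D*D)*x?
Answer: -205556/97 ≈ -2119.1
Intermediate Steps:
P(x, D) = x*D**2 (P(x, D) = D**2*x = x*D**2)
O(l, Z) = 5*Z/3 + 5*(1 + Z)/(3*(1 + 6*Z**2)) (O(l, Z) = ((Z + (Z + 1)/(1 + (6*1)*Z**2))*5)/3 = ((Z + (1 + Z)/(1 + 6*Z**2))*5)/3 = (5*Z + 5*(1 + Z)/(1 + 6*Z**2))/3 = 5*Z/3 + 5*(1 + Z)/(3*(1 + 6*Z**2)))
-52*(O(2, 4) + 34) = -52*(5*(1 + 2*4 + 6*4**3)/(3*(1 + 6*4**2)) + 34) = -52*(5*(1 + 8 + 6*64)/(3*(1 + 6*16)) + 34) = -52*(5*(1 + 8 + 384)/(3*(1 + 96)) + 34) = -52*((5/3)*393/97 + 34) = -52*((5/3)*(1/97)*393 + 34) = -52*(655/97 + 34) = -52*3953/97 = -205556/97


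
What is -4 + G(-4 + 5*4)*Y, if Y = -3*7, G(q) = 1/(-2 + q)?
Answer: -11/2 ≈ -5.5000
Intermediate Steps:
Y = -21
-4 + G(-4 + 5*4)*Y = -4 - 21/(-2 + (-4 + 5*4)) = -4 - 21/(-2 + (-4 + 20)) = -4 - 21/(-2 + 16) = -4 - 21/14 = -4 + (1/14)*(-21) = -4 - 3/2 = -11/2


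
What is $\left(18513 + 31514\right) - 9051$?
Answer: $40976$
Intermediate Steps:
$\left(18513 + 31514\right) - 9051 = 50027 - 9051 = 40976$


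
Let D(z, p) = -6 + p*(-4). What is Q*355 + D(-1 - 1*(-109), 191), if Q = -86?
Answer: -31300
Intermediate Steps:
D(z, p) = -6 - 4*p
Q*355 + D(-1 - 1*(-109), 191) = -86*355 + (-6 - 4*191) = -30530 + (-6 - 764) = -30530 - 770 = -31300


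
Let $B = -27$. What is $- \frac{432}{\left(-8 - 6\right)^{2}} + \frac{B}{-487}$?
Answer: $- \frac{51273}{23863} \approx -2.1486$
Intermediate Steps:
$- \frac{432}{\left(-8 - 6\right)^{2}} + \frac{B}{-487} = - \frac{432}{\left(-8 - 6\right)^{2}} - \frac{27}{-487} = - \frac{432}{\left(-14\right)^{2}} - - \frac{27}{487} = - \frac{432}{196} + \frac{27}{487} = \left(-432\right) \frac{1}{196} + \frac{27}{487} = - \frac{108}{49} + \frac{27}{487} = - \frac{51273}{23863}$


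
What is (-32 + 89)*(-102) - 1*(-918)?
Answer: -4896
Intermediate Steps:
(-32 + 89)*(-102) - 1*(-918) = 57*(-102) + 918 = -5814 + 918 = -4896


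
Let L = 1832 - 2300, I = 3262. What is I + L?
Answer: 2794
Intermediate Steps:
L = -468
I + L = 3262 - 468 = 2794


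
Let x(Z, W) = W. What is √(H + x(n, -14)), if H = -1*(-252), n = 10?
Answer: √238 ≈ 15.427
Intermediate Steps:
H = 252
√(H + x(n, -14)) = √(252 - 14) = √238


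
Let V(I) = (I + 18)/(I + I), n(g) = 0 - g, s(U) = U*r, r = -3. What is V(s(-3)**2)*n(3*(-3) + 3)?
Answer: 11/3 ≈ 3.6667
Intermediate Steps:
s(U) = -3*U (s(U) = U*(-3) = -3*U)
n(g) = -g
V(I) = (18 + I)/(2*I) (V(I) = (18 + I)/((2*I)) = (18 + I)*(1/(2*I)) = (18 + I)/(2*I))
V(s(-3)**2)*n(3*(-3) + 3) = ((18 + (-3*(-3))**2)/(2*((-3*(-3))**2)))*(-(3*(-3) + 3)) = ((18 + 9**2)/(2*(9**2)))*(-(-9 + 3)) = ((1/2)*(18 + 81)/81)*(-1*(-6)) = ((1/2)*(1/81)*99)*6 = (11/18)*6 = 11/3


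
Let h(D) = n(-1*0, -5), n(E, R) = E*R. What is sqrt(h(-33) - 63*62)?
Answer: 3*I*sqrt(434) ≈ 62.498*I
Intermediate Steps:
h(D) = 0 (h(D) = -1*0*(-5) = 0*(-5) = 0)
sqrt(h(-33) - 63*62) = sqrt(0 - 63*62) = sqrt(0 - 3906) = sqrt(-3906) = 3*I*sqrt(434)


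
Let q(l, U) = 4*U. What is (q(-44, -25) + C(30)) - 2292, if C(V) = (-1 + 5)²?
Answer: -2376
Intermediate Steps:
C(V) = 16 (C(V) = 4² = 16)
(q(-44, -25) + C(30)) - 2292 = (4*(-25) + 16) - 2292 = (-100 + 16) - 2292 = -84 - 2292 = -2376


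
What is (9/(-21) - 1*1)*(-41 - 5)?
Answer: 460/7 ≈ 65.714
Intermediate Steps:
(9/(-21) - 1*1)*(-41 - 5) = (9*(-1/21) - 1)*(-46) = (-3/7 - 1)*(-46) = -10/7*(-46) = 460/7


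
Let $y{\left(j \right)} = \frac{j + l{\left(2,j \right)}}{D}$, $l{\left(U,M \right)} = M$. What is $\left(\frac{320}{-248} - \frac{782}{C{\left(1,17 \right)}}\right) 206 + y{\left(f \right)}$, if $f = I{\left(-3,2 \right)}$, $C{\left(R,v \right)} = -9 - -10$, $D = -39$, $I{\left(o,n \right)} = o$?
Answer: $- \frac{65027134}{403} \approx -1.6136 \cdot 10^{5}$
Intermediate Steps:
$C{\left(R,v \right)} = 1$ ($C{\left(R,v \right)} = -9 + 10 = 1$)
$f = -3$
$y{\left(j \right)} = - \frac{2 j}{39}$ ($y{\left(j \right)} = \frac{j + j}{-39} = 2 j \left(- \frac{1}{39}\right) = - \frac{2 j}{39}$)
$\left(\frac{320}{-248} - \frac{782}{C{\left(1,17 \right)}}\right) 206 + y{\left(f \right)} = \left(\frac{320}{-248} - \frac{782}{1}\right) 206 - - \frac{2}{13} = \left(320 \left(- \frac{1}{248}\right) - 782\right) 206 + \frac{2}{13} = \left(- \frac{40}{31} - 782\right) 206 + \frac{2}{13} = \left(- \frac{24282}{31}\right) 206 + \frac{2}{13} = - \frac{5002092}{31} + \frac{2}{13} = - \frac{65027134}{403}$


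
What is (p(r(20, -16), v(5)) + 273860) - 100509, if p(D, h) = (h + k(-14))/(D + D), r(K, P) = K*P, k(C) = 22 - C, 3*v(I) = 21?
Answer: 110944597/640 ≈ 1.7335e+5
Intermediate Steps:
v(I) = 7 (v(I) = (⅓)*21 = 7)
p(D, h) = (36 + h)/(2*D) (p(D, h) = (h + (22 - 1*(-14)))/(D + D) = (h + (22 + 14))/((2*D)) = (h + 36)*(1/(2*D)) = (36 + h)*(1/(2*D)) = (36 + h)/(2*D))
(p(r(20, -16), v(5)) + 273860) - 100509 = ((36 + 7)/(2*((20*(-16)))) + 273860) - 100509 = ((½)*43/(-320) + 273860) - 100509 = ((½)*(-1/320)*43 + 273860) - 100509 = (-43/640 + 273860) - 100509 = 175270357/640 - 100509 = 110944597/640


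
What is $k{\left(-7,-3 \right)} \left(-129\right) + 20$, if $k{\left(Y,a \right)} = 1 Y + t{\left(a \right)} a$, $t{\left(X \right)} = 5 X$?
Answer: $-4882$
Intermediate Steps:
$k{\left(Y,a \right)} = Y + 5 a^{2}$ ($k{\left(Y,a \right)} = 1 Y + 5 a a = Y + 5 a^{2}$)
$k{\left(-7,-3 \right)} \left(-129\right) + 20 = \left(-7 + 5 \left(-3\right)^{2}\right) \left(-129\right) + 20 = \left(-7 + 5 \cdot 9\right) \left(-129\right) + 20 = \left(-7 + 45\right) \left(-129\right) + 20 = 38 \left(-129\right) + 20 = -4902 + 20 = -4882$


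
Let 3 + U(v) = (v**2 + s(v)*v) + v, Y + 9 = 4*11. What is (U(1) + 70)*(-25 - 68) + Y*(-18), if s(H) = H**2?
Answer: -7140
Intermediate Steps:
Y = 35 (Y = -9 + 4*11 = -9 + 44 = 35)
U(v) = -3 + v + v**2 + v**3 (U(v) = -3 + ((v**2 + v**2*v) + v) = -3 + ((v**2 + v**3) + v) = -3 + (v + v**2 + v**3) = -3 + v + v**2 + v**3)
(U(1) + 70)*(-25 - 68) + Y*(-18) = ((-3 + 1 + 1**2 + 1**3) + 70)*(-25 - 68) + 35*(-18) = ((-3 + 1 + 1 + 1) + 70)*(-93) - 630 = (0 + 70)*(-93) - 630 = 70*(-93) - 630 = -6510 - 630 = -7140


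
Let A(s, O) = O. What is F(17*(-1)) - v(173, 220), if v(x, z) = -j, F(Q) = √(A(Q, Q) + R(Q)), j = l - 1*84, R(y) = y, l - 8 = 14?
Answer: -62 + I*√34 ≈ -62.0 + 5.831*I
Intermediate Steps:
l = 22 (l = 8 + 14 = 22)
j = -62 (j = 22 - 1*84 = 22 - 84 = -62)
F(Q) = √2*√Q (F(Q) = √(Q + Q) = √(2*Q) = √2*√Q)
v(x, z) = 62 (v(x, z) = -1*(-62) = 62)
F(17*(-1)) - v(173, 220) = √2*√(17*(-1)) - 1*62 = √2*√(-17) - 62 = √2*(I*√17) - 62 = I*√34 - 62 = -62 + I*√34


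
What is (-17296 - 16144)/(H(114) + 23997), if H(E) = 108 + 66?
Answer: -33440/24171 ≈ -1.3835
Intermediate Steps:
H(E) = 174
(-17296 - 16144)/(H(114) + 23997) = (-17296 - 16144)/(174 + 23997) = -33440/24171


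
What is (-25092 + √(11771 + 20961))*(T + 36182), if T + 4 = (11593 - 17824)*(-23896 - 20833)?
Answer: -6994208742084 + 3902396078*√167 ≈ -6.9438e+12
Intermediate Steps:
T = 278706395 (T = -4 + (11593 - 17824)*(-23896 - 20833) = -4 - 6231*(-44729) = -4 + 278706399 = 278706395)
(-25092 + √(11771 + 20961))*(T + 36182) = (-25092 + √(11771 + 20961))*(278706395 + 36182) = (-25092 + √32732)*278742577 = (-25092 + 14*√167)*278742577 = -6994208742084 + 3902396078*√167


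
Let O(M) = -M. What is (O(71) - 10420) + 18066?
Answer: 7575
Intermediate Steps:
(O(71) - 10420) + 18066 = (-1*71 - 10420) + 18066 = (-71 - 10420) + 18066 = -10491 + 18066 = 7575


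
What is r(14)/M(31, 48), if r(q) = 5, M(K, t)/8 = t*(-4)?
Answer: -5/1536 ≈ -0.0032552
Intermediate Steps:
M(K, t) = -32*t (M(K, t) = 8*(t*(-4)) = 8*(-4*t) = -32*t)
r(14)/M(31, 48) = 5/((-32*48)) = 5/(-1536) = 5*(-1/1536) = -5/1536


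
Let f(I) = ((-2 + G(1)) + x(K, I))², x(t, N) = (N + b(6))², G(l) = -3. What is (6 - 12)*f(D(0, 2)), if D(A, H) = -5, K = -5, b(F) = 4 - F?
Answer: -11616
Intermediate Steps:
x(t, N) = (-2 + N)² (x(t, N) = (N + (4 - 1*6))² = (N + (4 - 6))² = (N - 2)² = (-2 + N)²)
f(I) = (-5 + (-2 + I)²)² (f(I) = ((-2 - 3) + (-2 + I)²)² = (-5 + (-2 + I)²)²)
(6 - 12)*f(D(0, 2)) = (6 - 12)*(-5 + (-2 - 5)²)² = -6*(-5 + (-7)²)² = -6*(-5 + 49)² = -6*44² = -6*1936 = -11616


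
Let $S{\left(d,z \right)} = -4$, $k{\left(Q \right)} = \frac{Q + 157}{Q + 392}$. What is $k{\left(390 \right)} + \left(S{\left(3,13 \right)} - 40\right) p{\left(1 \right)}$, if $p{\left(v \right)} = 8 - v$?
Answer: $- \frac{240309}{782} \approx -307.3$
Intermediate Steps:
$k{\left(Q \right)} = \frac{157 + Q}{392 + Q}$
$k{\left(390 \right)} + \left(S{\left(3,13 \right)} - 40\right) p{\left(1 \right)} = \frac{157 + 390}{392 + 390} + \left(-4 - 40\right) \left(8 - 1\right) = \frac{1}{782} \cdot 547 - 44 \left(8 - 1\right) = \frac{1}{782} \cdot 547 - 308 = \frac{547}{782} - 308 = - \frac{240309}{782}$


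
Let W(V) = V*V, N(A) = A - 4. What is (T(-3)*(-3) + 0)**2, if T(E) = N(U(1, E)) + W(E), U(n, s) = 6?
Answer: 1089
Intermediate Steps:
N(A) = -4 + A
W(V) = V**2
T(E) = 2 + E**2 (T(E) = (-4 + 6) + E**2 = 2 + E**2)
(T(-3)*(-3) + 0)**2 = ((2 + (-3)**2)*(-3) + 0)**2 = ((2 + 9)*(-3) + 0)**2 = (11*(-3) + 0)**2 = (-33 + 0)**2 = (-33)**2 = 1089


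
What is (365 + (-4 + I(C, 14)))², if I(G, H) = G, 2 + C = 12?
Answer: 137641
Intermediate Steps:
C = 10 (C = -2 + 12 = 10)
(365 + (-4 + I(C, 14)))² = (365 + (-4 + 10))² = (365 + 6)² = 371² = 137641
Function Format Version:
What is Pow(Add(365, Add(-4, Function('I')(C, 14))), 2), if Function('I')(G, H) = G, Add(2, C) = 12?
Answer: 137641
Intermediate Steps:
C = 10 (C = Add(-2, 12) = 10)
Pow(Add(365, Add(-4, Function('I')(C, 14))), 2) = Pow(Add(365, Add(-4, 10)), 2) = Pow(Add(365, 6), 2) = Pow(371, 2) = 137641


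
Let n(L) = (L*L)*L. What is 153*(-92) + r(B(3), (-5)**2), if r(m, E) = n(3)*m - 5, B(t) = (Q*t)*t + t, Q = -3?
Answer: -14729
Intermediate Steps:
n(L) = L**3 (n(L) = L**2*L = L**3)
B(t) = t - 3*t**2 (B(t) = (-3*t)*t + t = -3*t**2 + t = t - 3*t**2)
r(m, E) = -5 + 27*m (r(m, E) = 3**3*m - 5 = 27*m - 5 = -5 + 27*m)
153*(-92) + r(B(3), (-5)**2) = 153*(-92) + (-5 + 27*(3*(1 - 3*3))) = -14076 + (-5 + 27*(3*(1 - 9))) = -14076 + (-5 + 27*(3*(-8))) = -14076 + (-5 + 27*(-24)) = -14076 + (-5 - 648) = -14076 - 653 = -14729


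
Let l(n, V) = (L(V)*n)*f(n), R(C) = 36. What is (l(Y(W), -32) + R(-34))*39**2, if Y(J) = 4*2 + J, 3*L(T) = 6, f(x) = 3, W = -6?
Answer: 73008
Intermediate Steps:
L(T) = 2 (L(T) = (1/3)*6 = 2)
Y(J) = 8 + J
l(n, V) = 6*n (l(n, V) = (2*n)*3 = 6*n)
(l(Y(W), -32) + R(-34))*39**2 = (6*(8 - 6) + 36)*39**2 = (6*2 + 36)*1521 = (12 + 36)*1521 = 48*1521 = 73008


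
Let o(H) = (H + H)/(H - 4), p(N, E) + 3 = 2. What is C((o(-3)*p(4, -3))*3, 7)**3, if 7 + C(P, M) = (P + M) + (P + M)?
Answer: 2197/343 ≈ 6.4053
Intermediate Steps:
p(N, E) = -1 (p(N, E) = -3 + 2 = -1)
o(H) = 2*H/(-4 + H) (o(H) = (2*H)/(-4 + H) = 2*H/(-4 + H))
C(P, M) = -7 + 2*M + 2*P (C(P, M) = -7 + ((P + M) + (P + M)) = -7 + ((M + P) + (M + P)) = -7 + (2*M + 2*P) = -7 + 2*M + 2*P)
C((o(-3)*p(4, -3))*3, 7)**3 = (-7 + 2*7 + 2*(((2*(-3)/(-4 - 3))*(-1))*3))**3 = (-7 + 14 + 2*(((2*(-3)/(-7))*(-1))*3))**3 = (-7 + 14 + 2*(((2*(-3)*(-1/7))*(-1))*3))**3 = (-7 + 14 + 2*(((6/7)*(-1))*3))**3 = (-7 + 14 + 2*(-6/7*3))**3 = (-7 + 14 + 2*(-18/7))**3 = (-7 + 14 - 36/7)**3 = (13/7)**3 = 2197/343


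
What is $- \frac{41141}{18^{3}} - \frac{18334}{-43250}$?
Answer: $- \frac{836212181}{126117000} \approx -6.6304$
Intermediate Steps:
$- \frac{41141}{18^{3}} - \frac{18334}{-43250} = - \frac{41141}{5832} - - \frac{9167}{21625} = \left(-41141\right) \frac{1}{5832} + \frac{9167}{21625} = - \frac{41141}{5832} + \frac{9167}{21625} = - \frac{836212181}{126117000}$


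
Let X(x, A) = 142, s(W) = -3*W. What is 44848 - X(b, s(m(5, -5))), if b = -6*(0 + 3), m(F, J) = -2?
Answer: 44706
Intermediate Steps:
b = -18 (b = -6*3 = -18)
44848 - X(b, s(m(5, -5))) = 44848 - 1*142 = 44848 - 142 = 44706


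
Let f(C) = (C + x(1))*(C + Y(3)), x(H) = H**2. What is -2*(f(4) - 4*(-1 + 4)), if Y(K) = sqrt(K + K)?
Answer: -16 - 10*sqrt(6) ≈ -40.495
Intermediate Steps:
Y(K) = sqrt(2)*sqrt(K) (Y(K) = sqrt(2*K) = sqrt(2)*sqrt(K))
f(C) = (1 + C)*(C + sqrt(6)) (f(C) = (C + 1**2)*(C + sqrt(2)*sqrt(3)) = (C + 1)*(C + sqrt(6)) = (1 + C)*(C + sqrt(6)))
-2*(f(4) - 4*(-1 + 4)) = -2*((4 + sqrt(6) + 4**2 + 4*sqrt(6)) - 4*(-1 + 4)) = -2*((4 + sqrt(6) + 16 + 4*sqrt(6)) - 4*3) = -2*((20 + 5*sqrt(6)) - 12) = -2*(8 + 5*sqrt(6)) = -16 - 10*sqrt(6)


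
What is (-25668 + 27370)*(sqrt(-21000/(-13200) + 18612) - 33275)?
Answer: -56634050 + 851*sqrt(9008978)/11 ≈ -5.6402e+7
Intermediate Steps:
(-25668 + 27370)*(sqrt(-21000/(-13200) + 18612) - 33275) = 1702*(sqrt(-21000*(-1/13200) + 18612) - 33275) = 1702*(sqrt(35/22 + 18612) - 33275) = 1702*(sqrt(409499/22) - 33275) = 1702*(sqrt(9008978)/22 - 33275) = 1702*(-33275 + sqrt(9008978)/22) = -56634050 + 851*sqrt(9008978)/11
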